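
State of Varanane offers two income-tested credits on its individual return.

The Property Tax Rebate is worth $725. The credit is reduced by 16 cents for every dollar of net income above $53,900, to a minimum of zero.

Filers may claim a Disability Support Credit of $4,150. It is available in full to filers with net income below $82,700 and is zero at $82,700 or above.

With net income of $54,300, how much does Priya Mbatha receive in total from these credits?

Property Tax Rebate: 16% of the $400 excess over $53,900 is $64; credit = $725 − $64 = $661.
Disability Support Credit: $54,300 is below the $82,700 cutoff, so the full $4,150 applies.
Total: $661 + $4,150 = $4,811.

$4,811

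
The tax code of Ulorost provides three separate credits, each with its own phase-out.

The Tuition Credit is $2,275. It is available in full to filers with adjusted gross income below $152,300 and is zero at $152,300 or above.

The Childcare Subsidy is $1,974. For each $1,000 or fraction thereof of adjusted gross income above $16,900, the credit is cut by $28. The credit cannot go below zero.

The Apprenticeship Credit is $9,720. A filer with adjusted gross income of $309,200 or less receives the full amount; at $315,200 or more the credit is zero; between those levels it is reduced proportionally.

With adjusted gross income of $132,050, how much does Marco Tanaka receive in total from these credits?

Tuition Credit: $132,050 is below the $152,300 cutoff, so the full $2,275 applies.
Childcare Subsidy: income exceeds $16,900 by $115,150 → 116 increments × $28 = $3,248 ≥ base, so the credit is $0.
Apprenticeship Credit: $132,050 is at or below the $309,200 threshold, so the full $9,720 applies.
Total: $2,275 + $0 + $9,720 = $11,995.

$11,995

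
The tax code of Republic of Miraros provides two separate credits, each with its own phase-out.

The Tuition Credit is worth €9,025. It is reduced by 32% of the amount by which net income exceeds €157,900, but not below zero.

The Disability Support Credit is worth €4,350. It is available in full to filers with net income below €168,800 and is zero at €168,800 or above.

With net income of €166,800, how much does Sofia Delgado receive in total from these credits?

€10,527

Tuition Credit: 32% of the €8,900 excess over €157,900 is €2,848; credit = €9,025 − €2,848 = €6,177.
Disability Support Credit: €166,800 is below the €168,800 cutoff, so the full €4,350 applies.
Total: €6,177 + €4,350 = €10,527.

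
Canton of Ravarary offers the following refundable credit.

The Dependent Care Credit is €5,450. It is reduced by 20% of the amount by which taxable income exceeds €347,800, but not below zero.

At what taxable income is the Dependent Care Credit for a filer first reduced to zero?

€375,050

The credit falls by 20% of each euro above €347,800, so it reaches zero when the excess is €5,450 / 20% = €27,250: income = €347,800 + €27,250 = €375,050.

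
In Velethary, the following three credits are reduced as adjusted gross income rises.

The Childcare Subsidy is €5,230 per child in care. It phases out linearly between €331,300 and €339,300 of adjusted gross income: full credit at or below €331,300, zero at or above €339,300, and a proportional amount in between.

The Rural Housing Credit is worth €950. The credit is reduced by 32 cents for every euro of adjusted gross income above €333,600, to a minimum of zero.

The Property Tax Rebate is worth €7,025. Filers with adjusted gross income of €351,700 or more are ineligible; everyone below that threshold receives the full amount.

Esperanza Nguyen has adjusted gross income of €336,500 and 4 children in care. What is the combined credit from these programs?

€14,369

Childcare Subsidy: base = 4 × €5,230 = €20,920. €336,500 is €5,200 into a €8,000 phase-out range, leaving 2,800/8,000 of the credit: €20,920 × 2,800/8,000 = €7,322.
Rural Housing Credit: 32% of the €2,900 excess over €333,600 is €928; credit = €950 − €928 = €22.
Property Tax Rebate: €336,500 is below the €351,700 cutoff, so the full €7,025 applies.
Total: €7,322 + €22 + €7,025 = €14,369.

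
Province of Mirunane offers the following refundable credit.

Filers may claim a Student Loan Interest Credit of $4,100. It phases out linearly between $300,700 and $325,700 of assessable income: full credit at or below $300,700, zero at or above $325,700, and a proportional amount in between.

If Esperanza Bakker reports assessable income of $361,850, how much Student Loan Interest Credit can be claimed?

$0

Student Loan Interest Credit: $361,850 is at or above $325,700, so the credit is $0.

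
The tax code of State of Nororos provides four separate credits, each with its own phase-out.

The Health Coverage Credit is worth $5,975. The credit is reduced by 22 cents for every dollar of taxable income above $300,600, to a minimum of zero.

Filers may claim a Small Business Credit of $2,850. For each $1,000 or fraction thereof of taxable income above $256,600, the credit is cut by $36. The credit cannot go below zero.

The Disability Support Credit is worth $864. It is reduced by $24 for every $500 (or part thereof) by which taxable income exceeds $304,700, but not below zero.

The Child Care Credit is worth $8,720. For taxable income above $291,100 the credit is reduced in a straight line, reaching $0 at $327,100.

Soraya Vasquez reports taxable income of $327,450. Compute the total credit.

Health Coverage Credit: 22% of the $26,850 excess over $300,600 is $5,907; credit = $5,975 − $5,907 = $68.
Small Business Credit: income exceeds $256,600 by $70,850, which is 71 full-or-partial $1,000 increments; reduction = 71 × $36 = $2,556, leaving $294.
Disability Support Credit: income exceeds $304,700 by $22,750 → 46 increments × $24 = $1,104 ≥ base, so the credit is $0.
Child Care Credit: $327,450 is at or above $327,100, so the credit is $0.
Total: $68 + $294 + $0 + $0 = $362.

$362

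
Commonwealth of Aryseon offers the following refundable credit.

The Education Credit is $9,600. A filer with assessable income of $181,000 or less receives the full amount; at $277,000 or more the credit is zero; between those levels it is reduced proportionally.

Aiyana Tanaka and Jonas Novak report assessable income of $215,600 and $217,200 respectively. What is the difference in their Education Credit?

$160

Aiyana ($215,600): Education Credit: $215,600 is $34,600 into a $96,000 phase-out range, leaving 61,400/96,000 of the credit: $9,600 × 61,400/96,000 = $6,140.
Jonas ($217,200): Education Credit: $217,200 is $36,200 into a $96,000 phase-out range, leaving 59,800/96,000 of the credit: $9,600 × 59,800/96,000 = $5,980.
Difference: |$6,140 − $5,980| = $160.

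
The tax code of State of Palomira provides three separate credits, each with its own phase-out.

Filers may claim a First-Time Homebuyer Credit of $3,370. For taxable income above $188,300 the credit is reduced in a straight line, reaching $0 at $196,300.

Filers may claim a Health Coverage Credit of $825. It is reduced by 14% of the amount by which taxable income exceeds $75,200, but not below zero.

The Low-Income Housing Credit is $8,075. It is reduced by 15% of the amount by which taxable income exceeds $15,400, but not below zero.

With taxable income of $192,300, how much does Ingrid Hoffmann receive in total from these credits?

First-Time Homebuyer Credit: $192,300 is $4,000 into a $8,000 phase-out range, leaving 4,000/8,000 of the credit: $3,370 × 4,000/8,000 = $1,685.
Health Coverage Credit: 14% of the $117,100 excess over $75,200 is $16,394 ≥ base, so the credit is $0.
Low-Income Housing Credit: 15% of the $176,900 excess over $15,400 is $26,535 ≥ base, so the credit is $0.
Total: $1,685 + $0 + $0 = $1,685.

$1,685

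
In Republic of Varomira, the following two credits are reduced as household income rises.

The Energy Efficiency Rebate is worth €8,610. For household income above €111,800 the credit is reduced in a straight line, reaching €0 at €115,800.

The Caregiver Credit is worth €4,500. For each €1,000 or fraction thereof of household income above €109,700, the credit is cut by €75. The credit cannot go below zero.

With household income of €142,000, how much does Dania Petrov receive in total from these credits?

€2,025

Energy Efficiency Rebate: €142,000 is at or above €115,800, so the credit is €0.
Caregiver Credit: income exceeds €109,700 by €32,300, which is 33 full-or-partial €1,000 increments; reduction = 33 × €75 = €2,475, leaving €2,025.
Total: €0 + €2,025 = €2,025.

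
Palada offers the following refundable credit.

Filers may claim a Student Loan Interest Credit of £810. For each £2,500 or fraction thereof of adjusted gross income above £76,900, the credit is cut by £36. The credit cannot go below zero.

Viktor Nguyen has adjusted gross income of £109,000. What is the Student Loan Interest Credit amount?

Student Loan Interest Credit: income exceeds £76,900 by £32,100, which is 13 full-or-partial £2,500 increments; reduction = 13 × £36 = £468, leaving £342.

£342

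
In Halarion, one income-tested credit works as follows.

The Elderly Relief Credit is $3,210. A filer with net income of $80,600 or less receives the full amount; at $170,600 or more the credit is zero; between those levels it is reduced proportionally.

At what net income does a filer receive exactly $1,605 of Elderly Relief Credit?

$1,605 is 1,605/3,210 of the full $3,210, so 1,605/3,210 of the $90,000 range has been used: income = $80,600 + $90,000 × 1,605/3,210 = $125,600.

$125,600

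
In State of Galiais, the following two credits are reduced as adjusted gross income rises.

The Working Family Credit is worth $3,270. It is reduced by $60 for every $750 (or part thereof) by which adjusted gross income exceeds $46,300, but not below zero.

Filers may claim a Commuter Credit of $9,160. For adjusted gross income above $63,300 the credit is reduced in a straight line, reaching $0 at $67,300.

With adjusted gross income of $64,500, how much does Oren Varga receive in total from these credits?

$8,182

Working Family Credit: income exceeds $46,300 by $18,200, which is 25 full-or-partial $750 increments; reduction = 25 × $60 = $1,500, leaving $1,770.
Commuter Credit: $64,500 is $1,200 into a $4,000 phase-out range, leaving 2,800/4,000 of the credit: $9,160 × 2,800/4,000 = $6,412.
Total: $1,770 + $6,412 = $8,182.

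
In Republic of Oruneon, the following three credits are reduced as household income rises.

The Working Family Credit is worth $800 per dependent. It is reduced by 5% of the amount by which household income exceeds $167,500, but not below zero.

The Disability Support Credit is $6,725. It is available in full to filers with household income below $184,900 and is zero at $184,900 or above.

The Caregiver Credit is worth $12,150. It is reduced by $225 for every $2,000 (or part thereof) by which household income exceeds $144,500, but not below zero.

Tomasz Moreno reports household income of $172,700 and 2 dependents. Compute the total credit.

Working Family Credit: base = 2 × $800 = $1,600. 5% of the $5,200 excess over $167,500 is $260; credit = $1,600 − $260 = $1,340.
Disability Support Credit: $172,700 is below the $184,900 cutoff, so the full $6,725 applies.
Caregiver Credit: income exceeds $144,500 by $28,200, which is 15 full-or-partial $2,000 increments; reduction = 15 × $225 = $3,375, leaving $8,775.
Total: $1,340 + $6,725 + $8,775 = $16,840.

$16,840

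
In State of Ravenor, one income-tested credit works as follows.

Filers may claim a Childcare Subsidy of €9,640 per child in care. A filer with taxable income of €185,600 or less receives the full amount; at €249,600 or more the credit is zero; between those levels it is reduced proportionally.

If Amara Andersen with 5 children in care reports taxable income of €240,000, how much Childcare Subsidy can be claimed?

€7,230

Childcare Subsidy: base = 5 × €9,640 = €48,200. €240,000 is €54,400 into a €64,000 phase-out range, leaving 9,600/64,000 of the credit: €48,200 × 9,600/64,000 = €7,230.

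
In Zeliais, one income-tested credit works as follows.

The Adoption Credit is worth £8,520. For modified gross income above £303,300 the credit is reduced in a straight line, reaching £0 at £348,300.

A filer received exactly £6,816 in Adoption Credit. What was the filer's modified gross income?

£6,816 is 6,816/8,520 of the full £8,520, so 1,704/8,520 of the £45,000 range has been used: income = £303,300 + £45,000 × 1,704/8,520 = £312,300.

£312,300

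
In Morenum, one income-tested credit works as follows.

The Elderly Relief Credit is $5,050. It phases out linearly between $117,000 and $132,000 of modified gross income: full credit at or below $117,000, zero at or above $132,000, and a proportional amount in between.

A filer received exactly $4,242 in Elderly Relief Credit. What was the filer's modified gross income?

$119,400

$4,242 is 4,242/5,050 of the full $5,050, so 808/5,050 of the $15,000 range has been used: income = $117,000 + $15,000 × 808/5,050 = $119,400.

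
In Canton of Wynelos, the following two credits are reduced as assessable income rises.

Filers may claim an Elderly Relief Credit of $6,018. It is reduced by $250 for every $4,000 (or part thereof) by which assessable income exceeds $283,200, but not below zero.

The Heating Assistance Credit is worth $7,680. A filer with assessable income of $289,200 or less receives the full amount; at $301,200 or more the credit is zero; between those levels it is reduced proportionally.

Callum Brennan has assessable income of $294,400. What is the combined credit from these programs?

$9,620

Elderly Relief Credit: income exceeds $283,200 by $11,200, which is 3 full-or-partial $4,000 increments; reduction = 3 × $250 = $750, leaving $5,268.
Heating Assistance Credit: $294,400 is $5,200 into a $12,000 phase-out range, leaving 6,800/12,000 of the credit: $7,680 × 6,800/12,000 = $4,352.
Total: $5,268 + $4,352 = $9,620.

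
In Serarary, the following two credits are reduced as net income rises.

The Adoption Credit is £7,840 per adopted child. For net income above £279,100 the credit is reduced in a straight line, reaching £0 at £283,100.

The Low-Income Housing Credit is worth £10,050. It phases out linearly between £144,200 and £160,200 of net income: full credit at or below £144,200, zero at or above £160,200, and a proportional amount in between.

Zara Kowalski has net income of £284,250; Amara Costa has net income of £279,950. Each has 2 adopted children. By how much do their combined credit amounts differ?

£12,348

Zara (£284,250): Adoption Credit: base = 2 × £7,840 = £15,680. £284,250 is at or above £283,100, so the credit is £0. Low-Income Housing Credit: £284,250 is at or above £160,200, so the credit is £0. total £0 + £0 = £0
Amara (£279,950): Adoption Credit: base = 2 × £7,840 = £15,680. £279,950 is £850 into a £4,000 phase-out range, leaving 3,150/4,000 of the credit: £15,680 × 3,150/4,000 = £12,348. Low-Income Housing Credit: £279,950 is at or above £160,200, so the credit is £0. total £12,348 + £0 = £12,348
Difference: |£0 − £12,348| = £12,348.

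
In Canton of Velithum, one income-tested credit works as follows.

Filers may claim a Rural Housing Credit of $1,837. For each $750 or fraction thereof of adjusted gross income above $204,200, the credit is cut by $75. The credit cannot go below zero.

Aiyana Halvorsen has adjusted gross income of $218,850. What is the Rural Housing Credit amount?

Rural Housing Credit: income exceeds $204,200 by $14,650, which is 20 full-or-partial $750 increments; reduction = 20 × $75 = $1,500, leaving $337.

$337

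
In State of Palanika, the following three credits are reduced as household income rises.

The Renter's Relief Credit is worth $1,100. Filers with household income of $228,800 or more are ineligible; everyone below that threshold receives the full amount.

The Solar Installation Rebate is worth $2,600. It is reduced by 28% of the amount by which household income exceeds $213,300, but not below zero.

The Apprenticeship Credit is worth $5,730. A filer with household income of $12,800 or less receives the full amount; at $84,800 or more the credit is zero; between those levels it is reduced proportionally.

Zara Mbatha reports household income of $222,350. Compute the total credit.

Renter's Relief Credit: $222,350 is below the $228,800 cutoff, so the full $1,100 applies.
Solar Installation Rebate: 28% of the $9,050 excess over $213,300 is $2,534; credit = $2,600 − $2,534 = $66.
Apprenticeship Credit: $222,350 is at or above $84,800, so the credit is $0.
Total: $1,100 + $66 + $0 = $1,166.

$1,166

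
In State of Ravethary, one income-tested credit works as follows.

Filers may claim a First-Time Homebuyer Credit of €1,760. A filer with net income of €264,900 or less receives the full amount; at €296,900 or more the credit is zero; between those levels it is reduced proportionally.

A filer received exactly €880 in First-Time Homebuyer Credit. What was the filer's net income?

€280,900

€880 is 880/1,760 of the full €1,760, so 880/1,760 of the €32,000 range has been used: income = €264,900 + €32,000 × 880/1,760 = €280,900.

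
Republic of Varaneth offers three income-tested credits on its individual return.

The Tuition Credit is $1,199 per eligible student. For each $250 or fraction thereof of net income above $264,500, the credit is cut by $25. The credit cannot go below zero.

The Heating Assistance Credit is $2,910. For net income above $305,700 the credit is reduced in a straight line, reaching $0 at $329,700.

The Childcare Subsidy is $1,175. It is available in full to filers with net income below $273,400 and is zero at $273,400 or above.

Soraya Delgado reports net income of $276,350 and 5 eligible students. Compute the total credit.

$7,705

Tuition Credit: base = 5 × $1,199 = $5,995. income exceeds $264,500 by $11,850, which is 48 full-or-partial $250 increments; reduction = 48 × $25 = $1,200, leaving $4,795.
Heating Assistance Credit: $276,350 is at or below the $305,700 threshold, so the full $2,910 applies.
Childcare Subsidy: $276,350 meets or exceeds the $273,400 cutoff, so the credit is $0.
Total: $4,795 + $2,910 + $0 = $7,705.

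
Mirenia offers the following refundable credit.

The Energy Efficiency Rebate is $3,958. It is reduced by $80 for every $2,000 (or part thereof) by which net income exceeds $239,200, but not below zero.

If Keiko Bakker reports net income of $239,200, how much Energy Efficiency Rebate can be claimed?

Energy Efficiency Rebate: $239,200 is at or below the $239,200 threshold, so the full $3,958 applies.

$3,958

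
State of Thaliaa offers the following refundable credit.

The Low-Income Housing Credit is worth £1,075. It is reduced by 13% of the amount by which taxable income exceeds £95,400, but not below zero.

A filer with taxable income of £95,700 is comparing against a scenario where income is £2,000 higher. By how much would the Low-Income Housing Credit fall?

£260

At £95,700 — 13% of the £300 excess over £95,400 is £39; credit = £1,075 − £39 = £1,036.
At £97,700 — 13% of the £2,300 excess over £95,400 is £299; credit = £1,075 − £299 = £776.
Lost: £1,036 − £776 = £260.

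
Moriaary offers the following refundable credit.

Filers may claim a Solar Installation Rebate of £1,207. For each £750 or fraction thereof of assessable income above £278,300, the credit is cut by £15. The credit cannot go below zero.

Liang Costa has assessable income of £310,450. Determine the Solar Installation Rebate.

£562

Solar Installation Rebate: income exceeds £278,300 by £32,150, which is 43 full-or-partial £750 increments; reduction = 43 × £15 = £645, leaving £562.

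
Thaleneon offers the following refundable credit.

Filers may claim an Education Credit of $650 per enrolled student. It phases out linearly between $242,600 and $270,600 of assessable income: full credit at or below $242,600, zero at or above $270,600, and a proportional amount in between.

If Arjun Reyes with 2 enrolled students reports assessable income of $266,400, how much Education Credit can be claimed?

$195

Education Credit: base = 2 × $650 = $1,300. $266,400 is $23,800 into a $28,000 phase-out range, leaving 4,200/28,000 of the credit: $1,300 × 4,200/28,000 = $195.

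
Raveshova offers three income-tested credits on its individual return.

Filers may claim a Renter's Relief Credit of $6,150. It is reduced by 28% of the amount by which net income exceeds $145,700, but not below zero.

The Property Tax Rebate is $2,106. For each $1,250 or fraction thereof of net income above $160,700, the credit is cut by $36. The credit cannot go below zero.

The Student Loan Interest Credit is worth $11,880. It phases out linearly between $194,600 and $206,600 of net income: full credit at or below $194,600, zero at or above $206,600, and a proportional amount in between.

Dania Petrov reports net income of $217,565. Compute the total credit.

$450

Renter's Relief Credit: 28% of the $71,865 excess over $145,700 is $20,122.20 ≥ base, so the credit is $0.
Property Tax Rebate: income exceeds $160,700 by $56,865, which is 46 full-or-partial $1,250 increments; reduction = 46 × $36 = $1,656, leaving $450.
Student Loan Interest Credit: $217,565 is at or above $206,600, so the credit is $0.
Total: $0 + $450 + $0 = $450.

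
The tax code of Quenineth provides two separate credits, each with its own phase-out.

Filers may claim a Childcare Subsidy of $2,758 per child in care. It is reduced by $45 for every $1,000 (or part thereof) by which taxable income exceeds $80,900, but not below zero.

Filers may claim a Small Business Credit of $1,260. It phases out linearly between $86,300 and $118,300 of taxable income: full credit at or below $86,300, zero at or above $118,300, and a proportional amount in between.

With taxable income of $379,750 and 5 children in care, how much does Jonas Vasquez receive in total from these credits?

$335

Childcare Subsidy: base = 5 × $2,758 = $13,790. income exceeds $80,900 by $298,850, which is 299 full-or-partial $1,000 increments; reduction = 299 × $45 = $13,455, leaving $335.
Small Business Credit: $379,750 is at or above $118,300, so the credit is $0.
Total: $335 + $0 = $335.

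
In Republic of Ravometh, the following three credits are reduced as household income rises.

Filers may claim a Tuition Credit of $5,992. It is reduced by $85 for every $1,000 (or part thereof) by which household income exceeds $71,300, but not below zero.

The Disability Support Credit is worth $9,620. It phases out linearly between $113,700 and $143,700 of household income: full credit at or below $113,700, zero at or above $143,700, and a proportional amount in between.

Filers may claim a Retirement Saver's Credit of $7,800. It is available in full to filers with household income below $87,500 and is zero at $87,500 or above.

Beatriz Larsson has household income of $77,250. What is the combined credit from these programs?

Tuition Credit: income exceeds $71,300 by $5,950, which is 6 full-or-partial $1,000 increments; reduction = 6 × $85 = $510, leaving $5,482.
Disability Support Credit: $77,250 is at or below the $113,700 threshold, so the full $9,620 applies.
Retirement Saver's Credit: $77,250 is below the $87,500 cutoff, so the full $7,800 applies.
Total: $5,482 + $9,620 + $7,800 = $22,902.

$22,902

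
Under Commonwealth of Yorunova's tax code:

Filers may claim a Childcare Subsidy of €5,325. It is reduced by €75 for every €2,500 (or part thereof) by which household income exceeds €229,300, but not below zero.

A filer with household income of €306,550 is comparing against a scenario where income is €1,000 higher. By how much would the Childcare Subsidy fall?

€75

At €306,550 — income exceeds €229,300 by €77,250, which is 31 full-or-partial €2,500 increments; reduction = 31 × €75 = €2,325, leaving €3,000.
At €307,550 — income exceeds €229,300 by €78,250, which is 32 full-or-partial €2,500 increments; reduction = 32 × €75 = €2,400, leaving €2,925.
Lost: €3,000 − €2,925 = €75.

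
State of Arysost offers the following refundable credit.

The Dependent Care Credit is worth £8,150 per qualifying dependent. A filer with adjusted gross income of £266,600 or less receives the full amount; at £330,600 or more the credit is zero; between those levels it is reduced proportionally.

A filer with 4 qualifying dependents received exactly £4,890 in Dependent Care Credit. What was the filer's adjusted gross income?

£321,000

Full credit = 4 × £8,150 = £32,600.
£4,890 is 4,890/32,600 of the full £32,600, so 27,710/32,600 of the £64,000 range has been used: income = £266,600 + £64,000 × 27,710/32,600 = £321,000.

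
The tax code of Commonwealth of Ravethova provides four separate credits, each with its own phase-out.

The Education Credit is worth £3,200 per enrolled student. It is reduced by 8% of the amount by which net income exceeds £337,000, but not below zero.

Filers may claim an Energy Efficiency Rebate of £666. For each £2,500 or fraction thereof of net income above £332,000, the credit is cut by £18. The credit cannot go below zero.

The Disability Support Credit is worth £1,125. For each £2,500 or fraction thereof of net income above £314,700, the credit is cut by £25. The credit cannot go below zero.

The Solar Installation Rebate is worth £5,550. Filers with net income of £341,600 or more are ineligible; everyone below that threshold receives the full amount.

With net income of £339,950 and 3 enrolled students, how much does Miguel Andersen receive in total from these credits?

Education Credit: base = 3 × £3,200 = £9,600. 8% of the £2,950 excess over £337,000 is £236; credit = £9,600 − £236 = £9,364.
Energy Efficiency Rebate: income exceeds £332,000 by £7,950, which is 4 full-or-partial £2,500 increments; reduction = 4 × £18 = £72, leaving £594.
Disability Support Credit: income exceeds £314,700 by £25,250, which is 11 full-or-partial £2,500 increments; reduction = 11 × £25 = £275, leaving £850.
Solar Installation Rebate: £339,950 is below the £341,600 cutoff, so the full £5,550 applies.
Total: £9,364 + £594 + £850 + £5,550 = £16,358.

£16,358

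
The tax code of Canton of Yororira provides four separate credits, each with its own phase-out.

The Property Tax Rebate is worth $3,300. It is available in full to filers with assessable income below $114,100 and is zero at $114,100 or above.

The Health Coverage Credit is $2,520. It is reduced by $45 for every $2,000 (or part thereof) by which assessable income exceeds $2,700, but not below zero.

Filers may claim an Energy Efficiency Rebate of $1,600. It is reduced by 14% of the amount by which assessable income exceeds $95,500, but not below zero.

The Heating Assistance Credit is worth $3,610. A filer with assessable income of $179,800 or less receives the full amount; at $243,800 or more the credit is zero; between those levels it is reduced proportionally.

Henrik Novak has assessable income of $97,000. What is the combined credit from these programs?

$8,660

Property Tax Rebate: $97,000 is below the $114,100 cutoff, so the full $3,300 applies.
Health Coverage Credit: income exceeds $2,700 by $94,300, which is 48 full-or-partial $2,000 increments; reduction = 48 × $45 = $2,160, leaving $360.
Energy Efficiency Rebate: 14% of the $1,500 excess over $95,500 is $210; credit = $1,600 − $210 = $1,390.
Heating Assistance Credit: $97,000 is at or below the $179,800 threshold, so the full $3,610 applies.
Total: $3,300 + $360 + $1,390 + $3,610 = $8,660.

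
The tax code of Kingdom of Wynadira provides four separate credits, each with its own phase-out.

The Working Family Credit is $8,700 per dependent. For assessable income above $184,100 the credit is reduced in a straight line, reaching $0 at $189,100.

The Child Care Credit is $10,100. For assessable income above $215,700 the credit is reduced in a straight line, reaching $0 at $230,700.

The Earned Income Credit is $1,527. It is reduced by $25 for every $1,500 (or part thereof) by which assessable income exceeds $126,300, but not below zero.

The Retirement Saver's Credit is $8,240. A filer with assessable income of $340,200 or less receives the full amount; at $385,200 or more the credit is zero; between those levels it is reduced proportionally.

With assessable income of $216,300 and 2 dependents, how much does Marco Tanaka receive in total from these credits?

$17,963

Working Family Credit: base = 2 × $8,700 = $17,400. $216,300 is at or above $189,100, so the credit is $0.
Child Care Credit: $216,300 is $600 into a $15,000 phase-out range, leaving 14,400/15,000 of the credit: $10,100 × 14,400/15,000 = $9,696.
Earned Income Credit: income exceeds $126,300 by $90,000, which is 60 full-or-partial $1,500 increments; reduction = 60 × $25 = $1,500, leaving $27.
Retirement Saver's Credit: $216,300 is at or below the $340,200 threshold, so the full $8,240 applies.
Total: $0 + $9,696 + $27 + $8,240 = $17,963.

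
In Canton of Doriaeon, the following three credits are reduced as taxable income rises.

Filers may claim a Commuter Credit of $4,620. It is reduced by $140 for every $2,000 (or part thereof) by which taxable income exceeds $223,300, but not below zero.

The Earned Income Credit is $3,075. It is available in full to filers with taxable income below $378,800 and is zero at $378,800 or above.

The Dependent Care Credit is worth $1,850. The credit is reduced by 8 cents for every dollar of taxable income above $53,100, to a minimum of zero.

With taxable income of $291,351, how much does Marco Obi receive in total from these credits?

Commuter Credit: income exceeds $223,300 by $68,051 → 35 increments × $140 = $4,900 ≥ base, so the credit is $0.
Earned Income Credit: $291,351 is below the $378,800 cutoff, so the full $3,075 applies.
Dependent Care Credit: 8% of the $238,251 excess over $53,100 is $19,060.08 ≥ base, so the credit is $0.
Total: $0 + $3,075 + $0 = $3,075.

$3,075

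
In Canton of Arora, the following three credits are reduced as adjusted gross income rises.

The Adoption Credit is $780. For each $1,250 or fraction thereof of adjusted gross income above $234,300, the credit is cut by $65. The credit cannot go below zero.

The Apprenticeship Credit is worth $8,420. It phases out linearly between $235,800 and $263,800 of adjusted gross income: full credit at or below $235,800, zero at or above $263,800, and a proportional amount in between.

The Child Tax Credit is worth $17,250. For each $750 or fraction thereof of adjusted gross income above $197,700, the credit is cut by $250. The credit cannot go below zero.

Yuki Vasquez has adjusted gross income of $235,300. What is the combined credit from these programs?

$13,635

Adoption Credit: income exceeds $234,300 by $1,000, which is 1 full-or-partial $1,250 increment; reduction = 1 × $65 = $65, leaving $715.
Apprenticeship Credit: $235,300 is at or below the $235,800 threshold, so the full $8,420 applies.
Child Tax Credit: income exceeds $197,700 by $37,600, which is 51 full-or-partial $750 increments; reduction = 51 × $250 = $12,750, leaving $4,500.
Total: $715 + $8,420 + $4,500 = $13,635.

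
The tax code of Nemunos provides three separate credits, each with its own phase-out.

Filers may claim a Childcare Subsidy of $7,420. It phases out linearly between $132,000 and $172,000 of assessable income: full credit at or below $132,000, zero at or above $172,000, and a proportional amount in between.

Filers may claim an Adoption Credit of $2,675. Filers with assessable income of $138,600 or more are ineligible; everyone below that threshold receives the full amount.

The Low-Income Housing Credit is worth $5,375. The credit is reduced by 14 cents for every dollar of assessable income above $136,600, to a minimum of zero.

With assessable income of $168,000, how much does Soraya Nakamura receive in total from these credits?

$1,721

Childcare Subsidy: $168,000 is $36,000 into a $40,000 phase-out range, leaving 4,000/40,000 of the credit: $7,420 × 4,000/40,000 = $742.
Adoption Credit: $168,000 meets or exceeds the $138,600 cutoff, so the credit is $0.
Low-Income Housing Credit: 14% of the $31,400 excess over $136,600 is $4,396; credit = $5,375 − $4,396 = $979.
Total: $742 + $0 + $979 = $1,721.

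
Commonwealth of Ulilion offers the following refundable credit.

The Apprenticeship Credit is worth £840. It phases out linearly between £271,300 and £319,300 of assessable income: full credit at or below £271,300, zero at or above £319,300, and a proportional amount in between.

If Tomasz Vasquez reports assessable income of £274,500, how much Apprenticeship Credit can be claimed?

Apprenticeship Credit: £274,500 is £3,200 into a £48,000 phase-out range, leaving 44,800/48,000 of the credit: £840 × 44,800/48,000 = £784.

£784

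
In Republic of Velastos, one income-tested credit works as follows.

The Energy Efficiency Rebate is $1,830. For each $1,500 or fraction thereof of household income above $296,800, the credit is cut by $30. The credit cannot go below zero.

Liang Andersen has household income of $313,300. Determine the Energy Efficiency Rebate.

$1,500

Energy Efficiency Rebate: income exceeds $296,800 by $16,500, which is 11 full-or-partial $1,500 increments; reduction = 11 × $30 = $330, leaving $1,500.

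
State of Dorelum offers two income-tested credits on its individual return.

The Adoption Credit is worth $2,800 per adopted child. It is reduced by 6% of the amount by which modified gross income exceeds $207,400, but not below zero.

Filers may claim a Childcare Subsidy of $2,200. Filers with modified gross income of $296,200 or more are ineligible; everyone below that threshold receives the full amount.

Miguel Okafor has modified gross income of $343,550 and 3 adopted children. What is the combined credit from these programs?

$231

Adoption Credit: base = 3 × $2,800 = $8,400. 6% of the $136,150 excess over $207,400 is $8,169; credit = $8,400 − $8,169 = $231.
Childcare Subsidy: $343,550 meets or exceeds the $296,200 cutoff, so the credit is $0.
Total: $231 + $0 = $231.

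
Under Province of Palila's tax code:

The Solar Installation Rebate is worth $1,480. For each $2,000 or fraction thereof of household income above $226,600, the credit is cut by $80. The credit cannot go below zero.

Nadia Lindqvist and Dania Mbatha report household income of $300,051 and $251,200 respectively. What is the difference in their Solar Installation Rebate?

$440

Nadia ($300,051): Solar Installation Rebate: income exceeds $226,600 by $73,451 → 37 increments × $80 = $2,960 ≥ base, so the credit is $0.
Dania ($251,200): Solar Installation Rebate: income exceeds $226,600 by $24,600, which is 13 full-or-partial $2,000 increments; reduction = 13 × $80 = $1,040, leaving $440.
Difference: |$0 − $440| = $440.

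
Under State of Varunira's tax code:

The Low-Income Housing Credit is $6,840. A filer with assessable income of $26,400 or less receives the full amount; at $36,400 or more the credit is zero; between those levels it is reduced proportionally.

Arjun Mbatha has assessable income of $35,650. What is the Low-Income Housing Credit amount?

Low-Income Housing Credit: $35,650 is $9,250 into a $10,000 phase-out range, leaving 750/10,000 of the credit: $6,840 × 750/10,000 = $513.

$513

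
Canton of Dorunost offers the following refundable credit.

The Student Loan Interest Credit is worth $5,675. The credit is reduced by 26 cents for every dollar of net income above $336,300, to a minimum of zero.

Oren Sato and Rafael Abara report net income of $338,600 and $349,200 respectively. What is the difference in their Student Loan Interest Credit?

$2,756

Oren ($338,600): Student Loan Interest Credit: 26% of the $2,300 excess over $336,300 is $598; credit = $5,675 − $598 = $5,077.
Rafael ($349,200): Student Loan Interest Credit: 26% of the $12,900 excess over $336,300 is $3,354; credit = $5,675 − $3,354 = $2,321.
Difference: |$5,077 − $2,321| = $2,756.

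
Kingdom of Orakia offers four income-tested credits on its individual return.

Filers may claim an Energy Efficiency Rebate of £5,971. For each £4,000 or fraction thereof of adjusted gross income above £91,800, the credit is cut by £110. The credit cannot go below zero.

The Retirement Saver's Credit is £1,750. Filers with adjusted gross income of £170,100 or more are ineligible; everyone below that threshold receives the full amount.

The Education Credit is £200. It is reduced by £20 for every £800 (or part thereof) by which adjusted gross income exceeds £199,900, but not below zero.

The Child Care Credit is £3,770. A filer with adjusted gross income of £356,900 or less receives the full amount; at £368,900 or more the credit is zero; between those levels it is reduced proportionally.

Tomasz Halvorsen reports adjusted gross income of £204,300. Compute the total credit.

Energy Efficiency Rebate: income exceeds £91,800 by £112,500, which is 29 full-or-partial £4,000 increments; reduction = 29 × £110 = £3,190, leaving £2,781.
Retirement Saver's Credit: £204,300 meets or exceeds the £170,100 cutoff, so the credit is £0.
Education Credit: income exceeds £199,900 by £4,400, which is 6 full-or-partial £800 increments; reduction = 6 × £20 = £120, leaving £80.
Child Care Credit: £204,300 is at or below the £356,900 threshold, so the full £3,770 applies.
Total: £2,781 + £0 + £80 + £3,770 = £6,631.

£6,631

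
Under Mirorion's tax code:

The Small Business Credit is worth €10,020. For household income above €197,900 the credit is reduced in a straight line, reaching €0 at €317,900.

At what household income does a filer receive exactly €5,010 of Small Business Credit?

€5,010 is 5,010/10,020 of the full €10,020, so 5,010/10,020 of the €120,000 range has been used: income = €197,900 + €120,000 × 5,010/10,020 = €257,900.

€257,900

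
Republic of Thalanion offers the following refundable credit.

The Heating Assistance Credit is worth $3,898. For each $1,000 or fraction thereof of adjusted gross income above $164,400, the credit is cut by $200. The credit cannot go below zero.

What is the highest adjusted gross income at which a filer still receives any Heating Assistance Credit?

After 19 increments the reduction is 19 × $200 = $3,800, leaving $98; one more increment wipes it out. Increment 19 ends at excess 19 × $1,000 = $19,000, so the highest qualifying income is $164,400 + $19,000 = $183,400.

$183,400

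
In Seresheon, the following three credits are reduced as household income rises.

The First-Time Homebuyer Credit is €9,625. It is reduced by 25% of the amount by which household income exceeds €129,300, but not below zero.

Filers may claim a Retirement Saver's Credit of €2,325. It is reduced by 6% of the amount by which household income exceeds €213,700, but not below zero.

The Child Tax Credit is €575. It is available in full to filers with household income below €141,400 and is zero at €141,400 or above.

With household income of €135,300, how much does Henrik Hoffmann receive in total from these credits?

€11,025

First-Time Homebuyer Credit: 25% of the €6,000 excess over €129,300 is €1,500; credit = €9,625 − €1,500 = €8,125.
Retirement Saver's Credit: €135,300 is at or below the €213,700 threshold, so the full €2,325 applies.
Child Tax Credit: €135,300 is below the €141,400 cutoff, so the full €575 applies.
Total: €8,125 + €2,325 + €575 = €11,025.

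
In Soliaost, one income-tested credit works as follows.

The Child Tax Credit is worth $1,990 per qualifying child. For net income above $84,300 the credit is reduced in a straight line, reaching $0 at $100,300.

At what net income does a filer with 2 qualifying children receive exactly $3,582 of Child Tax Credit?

$85,900

Full credit = 2 × $1,990 = $3,980.
$3,582 is 3,582/3,980 of the full $3,980, so 398/3,980 of the $16,000 range has been used: income = $84,300 + $16,000 × 398/3,980 = $85,900.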